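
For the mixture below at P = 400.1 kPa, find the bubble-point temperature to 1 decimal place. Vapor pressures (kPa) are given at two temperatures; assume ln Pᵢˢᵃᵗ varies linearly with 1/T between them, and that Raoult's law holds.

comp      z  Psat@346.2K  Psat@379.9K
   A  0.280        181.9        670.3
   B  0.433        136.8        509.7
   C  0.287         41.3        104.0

Bubble-point temperature: ΣzᵢPᵢˢᵃᵗ(T) = P. Interpolate ln Pᵢˢᵃᵗ = aᵢ + bᵢ/T.
  T = 346.2 K: ΣzᵢPᵢˢᵃᵗ = 122.02 kPa
  T = 379.9 K: ΣzᵢPᵢˢᵃᵗ = 438.23 kPa
  T = 363.0 K: ΣzᵢPᵢˢᵃᵗ = 237.42 kPa
  T = 371.4 K: ΣzᵢPᵢˢᵃᵗ = 324.14 kPa
  T = 375.6 K: ΣzᵢPᵢˢᵃᵗ = 376.84 kPa
  T = 377.8 K: ΣzᵢPᵢˢᵃᵗ = 407.26 kPa
Interpolating between 375.6 K and 377.8 K gives T ≈ 377.3 K.

T = 377.3 K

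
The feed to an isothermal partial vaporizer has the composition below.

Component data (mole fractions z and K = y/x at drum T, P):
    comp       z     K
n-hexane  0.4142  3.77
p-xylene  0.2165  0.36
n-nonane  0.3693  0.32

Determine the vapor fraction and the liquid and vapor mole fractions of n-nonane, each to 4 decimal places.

ψ = 0.4110, x_n-nonane = 0.5125, y_n-nonane = 0.1640

Material balance + equilibrium reduce to Σ zᵢ(Kᵢ−1)/(1+ψ(Kᵢ−1)) = 0.
Feasibility: ΣzᵢKᵢ = 1.7576, Σzᵢ/Kᵢ = 1.8653 — both > 1, two phases present.
Newton iteration, ψ⁰ = 0.5:
  ψ = 0.5000: g = -0.10319, g' = -1.1425 → ψ = 0.4097
  ψ = 0.4097: g = 0.00154, g' = -1.1884 → ψ = 0.4110
Converged at ψ = 0.4110.
Compositions from xᵢ = zᵢ/(1+ψ(Kᵢ−1)), yᵢ = Kᵢxᵢ:
  n-hexane: x = 0.1937, y = 0.7302
  p-xylene: x = 0.2938, y = 0.1058
  n-nonane: x = 0.5125, y = 0.1640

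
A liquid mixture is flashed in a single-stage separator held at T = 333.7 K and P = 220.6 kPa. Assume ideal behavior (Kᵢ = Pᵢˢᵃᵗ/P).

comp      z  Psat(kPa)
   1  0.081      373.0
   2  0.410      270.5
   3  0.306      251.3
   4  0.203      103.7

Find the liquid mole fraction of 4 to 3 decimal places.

Raoult's law: Kᵢ = Pᵢˢᵃᵗ/P = Pᵢˢᵃᵗ/220.6.
  K_1 = 373.0/220.6 = 1.69084, K_2 = 270.5/220.6 = 1.22620, K_3 = 251.3/220.6 = 1.13917, K_4 = 103.7/220.6 = 0.47008
Iterate (Newton) starting at ψ = 0.31:
  ψ = 0.310: g = 0.0449, g' = -0.132 → ψ = 0.651
  ψ = 0.651: g = -0.0057, g' = -0.172 → ψ = 0.618
  ψ = 0.618: g = -0.0001, g' = -0.166 → ψ = 0.617
Converged at ψ = 0.617.
Compositions from xᵢ = zᵢ/(1+ψ(Kᵢ−1)), yᵢ = Kᵢxᵢ:
  1: x = 0.057, y = 0.096
  2: x = 0.360, y = 0.441
  3: x = 0.282, y = 0.321
  4: x = 0.302, y = 0.142

x_4 = 0.302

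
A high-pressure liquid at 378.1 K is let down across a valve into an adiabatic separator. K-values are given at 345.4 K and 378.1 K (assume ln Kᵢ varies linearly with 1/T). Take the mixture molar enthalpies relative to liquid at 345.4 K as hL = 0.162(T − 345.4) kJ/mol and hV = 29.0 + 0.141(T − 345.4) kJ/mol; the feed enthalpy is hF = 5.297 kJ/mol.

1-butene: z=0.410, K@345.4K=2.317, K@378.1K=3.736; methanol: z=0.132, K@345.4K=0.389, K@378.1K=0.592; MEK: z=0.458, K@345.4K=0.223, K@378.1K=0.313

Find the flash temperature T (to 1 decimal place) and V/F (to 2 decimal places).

Adiabatic flash: solve Rachford–Rice at each trial T, then check hF = ψ·hV(T) + (1−ψ)·hL(T).
  T = 345.4 K: K = (2.317, 0.389, 0.223), RR gives ψ = 0.106, H_out = 3.067 kJ/mol
  T = 378.1 K: K = (3.736, 0.592, 0.313), RR gives ψ = 0.433, H_out = 17.562 kJ/mol
  T = 361.8 K: K = (2.976, 0.485, 0.266), RR gives ψ = 0.298, H_out = 11.185 kJ/mol
  T = 353.6 K: K = (2.634, 0.435, 0.244), RR gives ψ = 0.213, H_out = 7.458 kJ/mol
  T = 349.5 K: K = (2.472, 0.412, 0.233), RR gives ψ = 0.163, H_out = 5.369 kJ/mol
  T = 347.4 K: K = (2.392, 0.400, 0.228), RR gives ψ = 0.135, H_out = 4.220 kJ/mol
Linear interpolation between T = 347.4 (H_out = 4.220) and T = 349.5 (H_out = 5.369) on hF = 5.297 gives T ≈ 349.4 K, at which ψ = 0.16.

T = 349.4 K, V/F = 0.16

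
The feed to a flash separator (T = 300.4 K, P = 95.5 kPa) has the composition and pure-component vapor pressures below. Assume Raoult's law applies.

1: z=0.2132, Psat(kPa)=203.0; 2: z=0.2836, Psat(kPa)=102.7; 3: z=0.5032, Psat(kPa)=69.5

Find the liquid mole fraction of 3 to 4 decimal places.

x_3 = 0.6014

Raoult's law: Kᵢ = Pᵢˢᵃᵗ/P = Pᵢˢᵃᵗ/95.5.
  K_1 = 203.0/95.5 = 2.125654, K_2 = 102.7/95.5 = 1.075393, K_3 = 69.5/95.5 = 0.727749
Rachford–Rice: g(β) = Σ zᵢ(Kᵢ−1)/(1+β(Kᵢ−1)) = 0.
g(0) = ΣzᵢKᵢ − 1 = 0.1244 and g(1) = 1 − Σzᵢ/Kᵢ = -0.0555, so a root lies in (0, 1).
Newton iteration, β⁰ = 0.68:
  β = 0.6800: g = -0.01185, g' = -0.1443 → β = 0.5979
  β = 0.5979: g = 0.00027, g' = -0.1512 → β = 0.5997
Converged at β = 0.5997.
Compositions from xᵢ = zᵢ/(1+β(Kᵢ−1)), yᵢ = Kᵢxᵢ:
  1: x = 0.1273, y = 0.2706
  2: x = 0.2713, y = 0.2918
  3: x = 0.6014, y = 0.4377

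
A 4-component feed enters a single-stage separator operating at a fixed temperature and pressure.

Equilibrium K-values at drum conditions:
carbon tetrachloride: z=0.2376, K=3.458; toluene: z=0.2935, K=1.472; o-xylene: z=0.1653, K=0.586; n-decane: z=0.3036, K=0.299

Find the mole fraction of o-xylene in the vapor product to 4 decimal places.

y_o-xylene = 0.1188

Material balance + equilibrium reduce to Σ zᵢ(Kᵢ−1)/(1+ψ(Kᵢ−1)) = 0.
g(0) = ΣzᵢKᵢ − 1 = 0.4413 and g(1) = 1 − Σzᵢ/Kᵢ = -0.5656, so a root lies in (0, 1).
Iterate (Newton) starting at ψ = 0.68:
  ψ = 0.6800: g = -0.17844, g' = -0.8383 → ψ = 0.4671
  ψ = 0.4671: g = -0.01592, g' = -0.7283 → ψ = 0.4453
Converged at ψ = 0.4453.
Compositions from xᵢ = zᵢ/(1+ψ(Kᵢ−1)), yᵢ = Kᵢxᵢ:
  carbon tetrachloride: x = 0.1134, y = 0.3923
  toluene: x = 0.2425, y = 0.3570
  o-xylene: x = 0.2027, y = 0.1188
  n-decane: x = 0.4414, y = 0.1320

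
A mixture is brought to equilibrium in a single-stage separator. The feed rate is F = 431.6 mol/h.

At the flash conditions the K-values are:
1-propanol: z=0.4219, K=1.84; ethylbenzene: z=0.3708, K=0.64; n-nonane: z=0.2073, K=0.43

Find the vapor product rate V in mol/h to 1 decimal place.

V = 118.2 mol/h

Newton iteration, ψ⁰ = 0.33:
  ψ = 0.3300: g = -0.01954, g' = -0.3466 → ψ = 0.2736
  ψ = 0.2736: g = 0.00010, g' = -0.3505 → ψ = 0.2739
Converged at ψ = 0.2739.
Then V = ψ·F = 0.2739·431.6 = 118.2 mol/h and L = F − V = 313.4 mol/h.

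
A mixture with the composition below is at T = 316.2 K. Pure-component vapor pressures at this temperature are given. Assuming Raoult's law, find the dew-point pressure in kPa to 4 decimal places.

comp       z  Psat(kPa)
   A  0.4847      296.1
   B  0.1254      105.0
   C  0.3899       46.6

At the dew point ψ → 1, so Σzᵢ/Kᵢ = 1 with Kᵢ = Pᵢˢᵃᵗ/P ⇒ 1/P = Σzᵢ/Pᵢˢᵃᵗ.
1/P = 0.4847/296.1 + 0.1254/105.0 + 0.3899/46.6 = 0.0111982 ⇒ P = 89.3002 kPa

Pdew = 89.3002 kPa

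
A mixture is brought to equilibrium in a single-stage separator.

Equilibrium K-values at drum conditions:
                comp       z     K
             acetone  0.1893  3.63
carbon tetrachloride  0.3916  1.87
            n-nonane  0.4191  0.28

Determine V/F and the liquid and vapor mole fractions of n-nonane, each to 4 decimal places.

V/F = 0.4792, x_n-nonane = 0.6399, y_n-nonane = 0.1792

Rachford–Rice: g(V/F) = Σ zᵢ(Kᵢ−1)/(1+V/F(Kᵢ−1)) = 0.
Feasibility: ΣzᵢKᵢ = 1.5368, Σzᵢ/Kᵢ = 1.7583 — both > 1, two phases present.
Newton–Raphson from V/F = 0.49:
  V/F = 0.4900: g = -0.00985, g' = -0.9144 → V/F = 0.4792
Converged at V/F = 0.4792.
Compositions from xᵢ = zᵢ/(1+V/F(Kᵢ−1)), yᵢ = Kᵢxᵢ:
  acetone: x = 0.0837, y = 0.3040
  carbon tetrachloride: x = 0.2764, y = 0.5168
  n-nonane: x = 0.6399, y = 0.1792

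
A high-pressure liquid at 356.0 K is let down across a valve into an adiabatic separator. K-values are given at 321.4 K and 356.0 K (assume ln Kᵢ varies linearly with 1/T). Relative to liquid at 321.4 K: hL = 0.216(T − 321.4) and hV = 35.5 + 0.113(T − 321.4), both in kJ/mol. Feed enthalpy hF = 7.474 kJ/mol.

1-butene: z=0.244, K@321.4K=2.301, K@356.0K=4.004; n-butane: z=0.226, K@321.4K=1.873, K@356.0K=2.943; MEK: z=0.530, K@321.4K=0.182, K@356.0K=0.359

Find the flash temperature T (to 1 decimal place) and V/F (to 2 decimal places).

Adiabatic flash: solve Rachford–Rice at each trial T, then check hF = ψ·hV(T) + (1−ψ)·hL(T).
  T = 321.4 K: K = (2.301, 1.873, 0.182), RR gives ψ = 0.089, H_out = 3.159 kJ/mol
  T = 356.0 K: K = (4.004, 2.943, 0.359), RR gives ψ = 0.515, H_out = 23.924 kJ/mol
  T = 338.7 K: K = (3.079, 2.375, 0.260), RR gives ψ = 0.326, H_out = 14.731 kJ/mol
  T = 330.0 K: K = (2.669, 2.114, 0.218), RR gives ψ = 0.220, H_out = 9.468 kJ/mol
  T = 325.7 K: K = (2.481, 1.992, 0.200), RR gives ψ = 0.159, H_out = 6.502 kJ/mol
  T = 327.9 K: K = (2.576, 2.054, 0.209), RR gives ψ = 0.191, H_out = 8.059 kJ/mol
Linear interpolation between T = 325.7 (H_out = 6.502) and T = 327.9 (H_out = 8.059) on hF = 7.474 gives T ≈ 327.1 K, at which ψ = 0.18.

T = 327.1 K, V/F = 0.18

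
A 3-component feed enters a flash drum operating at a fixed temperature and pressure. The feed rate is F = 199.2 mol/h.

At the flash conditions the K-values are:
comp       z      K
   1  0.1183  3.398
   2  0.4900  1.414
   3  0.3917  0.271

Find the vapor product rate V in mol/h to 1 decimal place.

V = 53.5 mol/h

Let β = V/F and solve Σ zᵢ(Kᵢ−1)/(1+β(Kᵢ−1)) = 0.
Feasibility: ΣzᵢKᵢ = 1.2010, Σzᵢ/Kᵢ = 1.8267 — both > 1, two phases present.
Newton iteration, β⁰ = 0.5:
  β = 0.5000: g = -0.15225, g' = -0.7138 → β = 0.2867
  β = 0.2867: g = -0.01155, g' = -0.6387 → β = 0.2686
Converged at β = 0.2686.
Then V = β·F = 0.2686·199.2 = 53.5 mol/h and L = F − V = 145.7 mol/h.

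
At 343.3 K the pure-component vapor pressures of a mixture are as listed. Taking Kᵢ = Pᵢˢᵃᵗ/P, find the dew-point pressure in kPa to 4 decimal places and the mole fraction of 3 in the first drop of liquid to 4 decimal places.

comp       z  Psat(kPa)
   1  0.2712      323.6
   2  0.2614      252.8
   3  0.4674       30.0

At the dew point ψ → 1, so Σzᵢ/Kᵢ = 1 with Kᵢ = Pᵢˢᵃᵗ/P ⇒ 1/P = Σzᵢ/Pᵢˢᵃᵗ.
1/P = 0.2712/323.6 + 0.2614/252.8 + 0.4674/30.0 = 0.0174521 ⇒ P = 57.2997 kPa
xᵢ = zᵢP/Pᵢˢᵃᵗ ⇒ x_3 = 0.4674·57.2997/30.0 = 0.8927

Pdew = 57.2997 kPa, x_3 = 0.8927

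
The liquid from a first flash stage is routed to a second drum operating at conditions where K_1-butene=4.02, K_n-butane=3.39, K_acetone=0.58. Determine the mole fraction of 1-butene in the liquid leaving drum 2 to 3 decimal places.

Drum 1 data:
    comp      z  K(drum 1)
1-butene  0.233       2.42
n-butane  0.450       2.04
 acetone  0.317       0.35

x_1-butene (drum 2) = 0.039

Drum 1:
Let ψ₁ = V/F and solve Σ zᵢ(Kᵢ−1)/(1+ψ₁(Kᵢ−1)) = 0.
Feasibility: ΣzᵢKᵢ = 1.593, Σzᵢ/Kᵢ = 1.223 — both > 1, two phases present.
Newton iteration, ψ₁⁰ = 0.5:
  ψ₁ = 0.500: g = 0.1961, g' = -0.665 → ψ₁ = 0.795
  ψ₁ = 0.795: g = -0.0146, g' = -0.823 → ψ₁ = 0.777
Converged at ψ₁ = 0.777.
Drum-1 compositions:
  1-butene: x = 0.111, y = 0.268
  n-butane: x = 0.249, y = 0.508
  acetone: x = 0.640, y = 0.224
Drum-2 feed = drum-1 liquid: z₂ = (0.1108, 0.2489, 0.6403).
Drum 2:
Material balance + equilibrium reduce to Σ zᵢ(Kᵢ−1)/(1+ψ₂(Kᵢ−1)) = 0.
g(0) = ΣzᵢKᵢ − 1 = 0.661 and g(1) = 1 − Σzᵢ/Kᵢ = -0.205, so a root lies in (0, 1).
Iterate (Newton) starting at ψ₂ = 0.5:
  ψ₂ = 0.500: g = 0.0639, g' = -0.636 → ψ₂ = 0.600
  ψ₂ = 0.600: g = 0.0036, g' = -0.569 → ψ₂ = 0.607
Converged at ψ₂ = 0.607.
  1-butene: x = 0.039, y = 0.157
  n-butane: x = 0.102, y = 0.344
  acetone: x = 0.859, y = 0.498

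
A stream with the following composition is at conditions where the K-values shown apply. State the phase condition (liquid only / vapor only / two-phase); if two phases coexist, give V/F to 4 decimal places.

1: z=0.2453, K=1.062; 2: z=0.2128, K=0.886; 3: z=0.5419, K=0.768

ΣzᵢKᵢ = 0.8652; Σzᵢ/Kᵢ = 1.1768.
Since ΣzᵢKᵢ < 1 the mixture is below its bubble point — single liquid phase.

liquid only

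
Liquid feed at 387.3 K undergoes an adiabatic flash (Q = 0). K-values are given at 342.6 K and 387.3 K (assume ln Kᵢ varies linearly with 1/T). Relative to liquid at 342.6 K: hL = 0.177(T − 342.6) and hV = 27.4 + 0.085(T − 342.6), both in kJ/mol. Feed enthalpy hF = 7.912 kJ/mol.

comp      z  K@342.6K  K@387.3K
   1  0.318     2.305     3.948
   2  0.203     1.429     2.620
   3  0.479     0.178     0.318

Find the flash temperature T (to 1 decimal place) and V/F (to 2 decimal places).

T = 351.1 K, V/F = 0.24

Adiabatic flash: solve Rachford–Rice at each trial T, then check hF = ψ·hV(T) + (1−ψ)·hL(T).
  T = 342.6 K: K = (2.305, 1.429, 0.178), RR gives ψ = 0.126, H_out = 3.445 kJ/mol
  T = 387.3 K: K = (3.948, 2.620, 0.318), RR gives ψ = 0.558, H_out = 20.902 kJ/mol
  T = 365.0 K: K = (3.069, 1.973, 0.242), RR gives ψ = 0.383, H_out = 13.660 kJ/mol
  T = 353.8 K: K = (2.672, 1.687, 0.209), RR gives ψ = 0.272, H_out = 9.155 kJ/mol
  T = 348.2 K: K = (2.484, 1.555, 0.193), RR gives ψ = 0.205, H_out = 6.499 kJ/mol
  T = 351.0 K: K = (2.577, 1.620, 0.201), RR gives ψ = 0.240, H_out = 7.870 kJ/mol
  T = 352.4 K: K = (2.624, 1.654, 0.205), RR gives ψ = 0.256, H_out = 8.522 kJ/mol
Linear interpolation between T = 351.0 (H_out = 7.870) and T = 352.4 (H_out = 8.522) on hF = 7.912 gives T ≈ 351.1 K, at which ψ = 0.24.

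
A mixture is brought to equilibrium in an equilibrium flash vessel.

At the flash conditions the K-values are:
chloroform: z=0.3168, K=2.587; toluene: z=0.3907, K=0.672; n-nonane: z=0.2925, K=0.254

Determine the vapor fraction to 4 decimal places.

Material balance + equilibrium reduce to Σ zᵢ(Kᵢ−1)/(1+ψ(Kᵢ−1)) = 0.
Check two-phase: ΣzᵢKᵢ = 1.1564 > 1 and Σzᵢ/Kᵢ = 1.8554 > 1, so g(0) = 0.1564 > 0 and g(1) = -0.8554 < 0.
Newton iteration, ψ⁰ = 0.5:
  ψ = 0.5000: g = -0.22098, g' = -0.7223 → ψ = 0.1940
  ψ = 0.1940: g = -0.00761, g' = -0.7369 → ψ = 0.1837
  ψ = 0.1837: g = 0.00004, g' = -0.7445 → ψ = 0.1838
Converged at ψ = 0.1838.

ψ = 0.1838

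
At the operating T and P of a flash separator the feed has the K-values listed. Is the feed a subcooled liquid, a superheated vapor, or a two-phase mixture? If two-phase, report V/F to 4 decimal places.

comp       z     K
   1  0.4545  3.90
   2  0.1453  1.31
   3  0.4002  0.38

two-phase, V/F = 0.7369

ΣzᵢKᵢ = 2.1150; Σzᵢ/Kᵢ = 1.2806.
Both exceed 1, so a two-phase solution exists.
Let ψ = V/F and solve Σ zᵢ(Kᵢ−1)/(1+ψ(Kᵢ−1)) = 0.
Newton iteration, ψ⁰ = 0.5:
  ψ = 0.5000: g = 0.21738, g' = -0.9704 → ψ = 0.7240
  ψ = 0.7240: g = 0.01179, g' = -0.9137 → ψ = 0.7369
Converged at ψ = 0.7369.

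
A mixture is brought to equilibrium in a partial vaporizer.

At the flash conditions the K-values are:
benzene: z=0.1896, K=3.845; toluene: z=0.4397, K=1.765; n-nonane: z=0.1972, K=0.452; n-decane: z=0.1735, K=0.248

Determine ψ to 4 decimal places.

ψ = 0.6389

Let ψ = V/F and solve Σ zᵢ(Kᵢ−1)/(1+ψ(Kᵢ−1)) = 0.
Check two-phase: ΣzᵢKᵢ = 1.6372 > 1 and Σzᵢ/Kᵢ = 1.4343 > 1, so g(0) = 0.6372 > 0 and g(1) = -0.4343 < 0.
Iterate (Newton) starting at ψ = 0.37:
  ψ = 0.3700: g = 0.20863, g' = -0.8021 → ψ = 0.6301
  ψ = 0.6301: g = 0.00707, g' = -0.8065 → ψ = 0.6389
Converged at ψ = 0.6389.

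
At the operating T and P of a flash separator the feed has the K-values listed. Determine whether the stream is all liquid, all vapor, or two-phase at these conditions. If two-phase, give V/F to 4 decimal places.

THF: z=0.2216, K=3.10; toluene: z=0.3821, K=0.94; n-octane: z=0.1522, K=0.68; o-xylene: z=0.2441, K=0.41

two-phase, V/F = 0.3678

ΣzᵢKᵢ = 1.2497; Σzᵢ/Kᵢ = 1.2972.
Both exceed 1, so a two-phase solution exists.
Material balance + equilibrium reduce to Σ zᵢ(Kᵢ−1)/(1+ψ(Kᵢ−1)) = 0.
Iterate (Newton) starting at ψ = 0.5:
  ψ = 0.5000: g = -0.05889, g' = -0.4271 → ψ = 0.3621
  ψ = 0.3621: g = 0.00268, g' = -0.4741 → ψ = 0.3678
Converged at ψ = 0.3678.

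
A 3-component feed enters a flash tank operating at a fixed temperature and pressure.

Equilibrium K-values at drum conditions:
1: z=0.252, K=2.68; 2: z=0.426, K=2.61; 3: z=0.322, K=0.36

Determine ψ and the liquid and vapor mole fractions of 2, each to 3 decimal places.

ψ = 0.863, x_2 = 0.178, y_2 = 0.465

Newton–Raphson from ψ = 0.53:
  ψ = 0.530: g = 0.2822, g' = -0.823 → ψ = 0.873
  ψ = 0.873: g = -0.0103, g' = -0.985 → ψ = 0.863
Converged at ψ = 0.863.
Compositions from xᵢ = zᵢ/(1+ψ(Kᵢ−1)), yᵢ = Kᵢxᵢ:
  1: x = 0.103, y = 0.276
  2: x = 0.178, y = 0.465
  3: x = 0.719, y = 0.259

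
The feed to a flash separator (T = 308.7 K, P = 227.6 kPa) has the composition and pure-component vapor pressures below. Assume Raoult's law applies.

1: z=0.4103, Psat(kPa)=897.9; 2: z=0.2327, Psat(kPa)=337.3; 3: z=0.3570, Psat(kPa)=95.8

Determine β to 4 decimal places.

β = 0.8720

Raoult's law: Kᵢ = Pᵢˢᵃᵗ/P = Pᵢˢᵃᵗ/227.6.
  K_1 = 897.9/227.6 = 3.945079, K_2 = 337.3/227.6 = 1.481986, K_3 = 95.8/227.6 = 0.420914
Iterate (Newton) starting at β = 0.5:
  β = 0.5000: g = 0.28811, g' = -0.8544 → β = 0.8372
  β = 0.8372: g = 0.02730, g' = -0.7748 → β = 0.8724
  β = 0.8724: g = -0.00034, g' = -0.7951 → β = 0.8720
Converged at β = 0.8720.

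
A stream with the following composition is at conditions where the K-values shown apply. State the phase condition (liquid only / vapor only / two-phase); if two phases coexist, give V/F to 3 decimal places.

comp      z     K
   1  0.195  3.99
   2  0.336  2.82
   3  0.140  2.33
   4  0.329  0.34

two-phase, V/F = 0.848

ΣzᵢKᵢ = 2.164; Σzᵢ/Kᵢ = 1.196.
Both exceed 1, so a two-phase solution exists.
Let ψ = V/F and solve Σ zᵢ(Kᵢ−1)/(1+ψ(Kᵢ−1)) = 0.
Iterate (Newton) starting at ψ = 0.53:
  ψ = 0.530: g = 0.3121, g' = -0.973 → ψ = 0.851
  ψ = 0.851: g = -0.0032, g' = -1.110 → ψ = 0.848
Converged at ψ = 0.848.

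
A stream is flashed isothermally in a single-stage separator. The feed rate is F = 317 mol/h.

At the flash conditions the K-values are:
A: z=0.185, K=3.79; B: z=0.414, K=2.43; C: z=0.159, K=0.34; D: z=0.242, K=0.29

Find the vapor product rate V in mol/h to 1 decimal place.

Material balance + equilibrium reduce to Σ zᵢ(Kᵢ−1)/(1+V/F(Kᵢ−1)) = 0.
g(0) = ΣzᵢKᵢ − 1 = 0.831 and g(1) = 1 − Σzᵢ/Kᵢ = -0.521, so a root lies in (0, 1).
Iterate (Newton) starting at V/F = 0.5:
  V/F = 0.500: g = 0.1377, g' = -0.986 → V/F = 0.640
  V/F = 0.640: g = -0.0018, g' = -1.033 → V/F = 0.638
Converged at V/F = 0.638.
Then V = V/F·F = 0.6379·317 = 202.2 mol/h and L = F − V = 114.8 mol/h.

V = 202.2 mol/h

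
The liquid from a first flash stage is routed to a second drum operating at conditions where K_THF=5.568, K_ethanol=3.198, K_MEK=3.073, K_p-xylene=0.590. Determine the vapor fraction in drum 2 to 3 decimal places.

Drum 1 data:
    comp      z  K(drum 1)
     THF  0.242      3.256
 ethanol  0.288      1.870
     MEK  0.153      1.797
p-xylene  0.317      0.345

V/F (drum 2) = 0.611

Drum 1:
Newton–Raphson from ψ₁ = 0.5:
  ψ₁ = 0.500: g = 0.2096, g' = -0.728 → ψ₁ = 0.788
  ψ₁ = 0.788: g = -0.0089, g' = -0.854 → ψ₁ = 0.777
Converged at ψ₁ = 0.777.
Drum-1 compositions:
  THF: x = 0.088, y = 0.286
  ethanol: x = 0.172, y = 0.321
  MEK: x = 0.094, y = 0.170
  p-xylene: x = 0.646, y = 0.223
Drum-2 feed = drum-1 liquid: z₂ = (0.0879, 0.1718, 0.0945, 0.6458).
Drum 2:
Material balance + equilibrium reduce to Σ zᵢ(Kᵢ−1)/(1+ψ₂(Kᵢ−1)) = 0.
Feasibility: ΣzᵢKᵢ = 1.710, Σzᵢ/Kᵢ = 1.195 — both > 1, two phases present.
Newton iteration, ψ₂⁰ = 0.5:
  ψ₂ = 0.500: g = 0.0652, g' = -0.628 → ψ₂ = 0.604
  ψ₂ = 0.604: g = 0.0041, g' = -0.555 → ψ₂ = 0.611
Converged at ψ₂ = 0.611.
  THF: x = 0.023, y = 0.129
  ethanol: x = 0.073, y = 0.234
  MEK: x = 0.042, y = 0.128
  p-xylene: x = 0.862, y = 0.508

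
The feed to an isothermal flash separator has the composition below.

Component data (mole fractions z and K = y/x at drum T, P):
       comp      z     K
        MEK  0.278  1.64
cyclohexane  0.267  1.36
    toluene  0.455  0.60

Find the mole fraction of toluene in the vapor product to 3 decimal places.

Material balance + equilibrium reduce to Σ zᵢ(Kᵢ−1)/(1+V/F(Kᵢ−1)) = 0.
Feasibility: ΣzᵢKᵢ = 1.092, Σzᵢ/Kᵢ = 1.124 — both > 1, two phases present.
Newton iteration, V/F⁰ = 0.5:
  V/F = 0.500: g = -0.0113, g' = -0.204 → V/F = 0.445
Converged at V/F = 0.445.
Compositions from xᵢ = zᵢ/(1+V/F(Kᵢ−1)), yᵢ = Kᵢxᵢ:
  MEK: x = 0.216, y = 0.355
  cyclohexane: x = 0.230, y = 0.313
  toluene: x = 0.553, y = 0.332

y_toluene = 0.332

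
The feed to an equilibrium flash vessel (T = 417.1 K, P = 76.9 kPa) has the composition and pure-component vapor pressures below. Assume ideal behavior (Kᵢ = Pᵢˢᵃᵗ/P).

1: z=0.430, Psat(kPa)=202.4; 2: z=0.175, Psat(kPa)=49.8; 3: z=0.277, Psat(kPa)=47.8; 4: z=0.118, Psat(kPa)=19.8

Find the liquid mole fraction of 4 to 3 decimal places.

Raoult's law: Kᵢ = Pᵢˢᵃᵗ/P = Pᵢˢᵃᵗ/76.9.
  K_1 = 202.4/76.9 = 2.63199, K_2 = 49.8/76.9 = 0.64759, K_3 = 47.8/76.9 = 0.62159, K_4 = 19.8/76.9 = 0.25748
Let ψ = V/F and solve Σ zᵢ(Kᵢ−1)/(1+ψ(Kᵢ−1)) = 0.
Feasibility: ΣzᵢKᵢ = 1.448, Σzᵢ/Kᵢ = 1.338 — both > 1, two phases present.
Iterate (Newton) starting at ψ = 0.5:
  ψ = 0.500: g = 0.0429, g' = -0.604 → ψ = 0.571
Converged at ψ = 0.571.
Compositions from xᵢ = zᵢ/(1+ψ(Kᵢ−1)), yᵢ = Kᵢxᵢ:
  1: x = 0.223, y = 0.586
  2: x = 0.219, y = 0.142
  3: x = 0.353, y = 0.220
  4: x = 0.205, y = 0.053

x_4 = 0.205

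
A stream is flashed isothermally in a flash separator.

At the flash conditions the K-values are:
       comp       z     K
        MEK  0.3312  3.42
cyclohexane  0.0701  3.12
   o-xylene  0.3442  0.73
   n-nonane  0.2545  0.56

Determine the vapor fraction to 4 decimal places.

Rachford–Rice: g(ψ) = Σ zᵢ(Kᵢ−1)/(1+ψ(Kᵢ−1)) = 0.
Feasibility: ΣzᵢKᵢ = 1.7452, Σzᵢ/Kᵢ = 1.0453 — both > 1, two phases present.
Iterate (Newton) starting at ψ = 0.5:
  ψ = 0.5000: g = 0.18381, g' = -0.5859 → ψ = 0.8137
  ψ = 0.8137: g = 0.03094, g' = -0.4232 → ψ = 0.8868
  ψ = 0.8868: g = 0.00053, g' = -0.4098 → ψ = 0.8881
Converged at ψ = 0.8881.

ψ = 0.8881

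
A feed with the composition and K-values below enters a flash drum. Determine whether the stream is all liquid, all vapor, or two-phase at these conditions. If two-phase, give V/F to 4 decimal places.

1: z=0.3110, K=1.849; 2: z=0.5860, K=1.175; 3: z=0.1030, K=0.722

all vapor

ΣzᵢKᵢ = 1.3380; Σzᵢ/Kᵢ = 0.8096.
Since Σzᵢ/Kᵢ < 1 the mixture is above its dew point — single vapor phase.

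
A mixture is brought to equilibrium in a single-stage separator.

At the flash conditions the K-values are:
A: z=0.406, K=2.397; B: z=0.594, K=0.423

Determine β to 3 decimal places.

Let β = V/F and solve Σ zᵢ(Kᵢ−1)/(1+β(Kᵢ−1)) = 0.
Check two-phase: ΣzᵢKᵢ = 1.224 > 1 and Σzᵢ/Kᵢ = 1.574 > 1, so g(0) = 0.224 > 0 and g(1) = -0.574 < 0.
Newton–Raphson from β = 0.42:
  β = 0.420: g = -0.0949, g' = -0.659 → β = 0.276
  β = 0.276: g = 0.0017, g' = -0.692 → β = 0.278
Converged at β = 0.278.

β = 0.278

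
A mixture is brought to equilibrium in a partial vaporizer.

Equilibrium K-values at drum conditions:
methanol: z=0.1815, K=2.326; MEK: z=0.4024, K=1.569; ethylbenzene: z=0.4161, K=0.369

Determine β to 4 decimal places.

β = 0.3857

Material balance + equilibrium reduce to Σ zᵢ(Kᵢ−1)/(1+β(Kᵢ−1)) = 0.
Feasibility: ΣzᵢKᵢ = 1.2071, Σzᵢ/Kᵢ = 1.4621 — both > 1, two phases present.
Newton–Raphson from β = 0.5:
  β = 0.5000: g = -0.06061, g' = -0.5480 → β = 0.3894
  β = 0.3894: g = -0.00193, g' = -0.5173 → β = 0.3857
Converged at β = 0.3857.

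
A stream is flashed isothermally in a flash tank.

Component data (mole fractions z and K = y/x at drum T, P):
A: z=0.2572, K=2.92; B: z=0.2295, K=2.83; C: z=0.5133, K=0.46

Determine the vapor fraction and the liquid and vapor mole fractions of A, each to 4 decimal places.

ψ = 0.6278, x_A = 0.1166, y_A = 0.3405

Material balance + equilibrium reduce to Σ zᵢ(Kᵢ−1)/(1+ψ(Kᵢ−1)) = 0.
Check two-phase: ΣzᵢKᵢ = 1.6366 > 1 and Σzᵢ/Kᵢ = 1.2850 > 1, so g(0) = 0.6366 > 0 and g(1) = -0.2850 < 0.
Newton iteration, ψ⁰ = 0.38:
  ψ = 0.3800: g = 0.18449, g' = -0.8213 → ψ = 0.6046
  ψ = 0.6046: g = 0.01635, g' = -0.7062 → ψ = 0.6278
Converged at ψ = 0.6278.
Compositions from xᵢ = zᵢ/(1+ψ(Kᵢ−1)), yᵢ = Kᵢxᵢ:
  A: x = 0.1166, y = 0.3405
  B: x = 0.1068, y = 0.3022
  C: x = 0.7766, y = 0.3572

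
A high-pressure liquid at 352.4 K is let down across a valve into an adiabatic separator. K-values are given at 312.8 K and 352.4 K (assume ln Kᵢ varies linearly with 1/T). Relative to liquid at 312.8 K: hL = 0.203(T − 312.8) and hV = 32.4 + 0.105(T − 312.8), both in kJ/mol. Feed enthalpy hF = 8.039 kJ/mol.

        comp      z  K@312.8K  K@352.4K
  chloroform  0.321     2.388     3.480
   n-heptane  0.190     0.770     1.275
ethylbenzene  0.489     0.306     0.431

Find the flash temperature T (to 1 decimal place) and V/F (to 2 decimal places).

T = 322.2 K, V/F = 0.19

Adiabatic flash: solve Rachford–Rice at each trial T, then check hF = ψ·hV(T) + (1−ψ)·hL(T).
  T = 312.8 K: K = (2.388, 0.770, 0.306), RR gives ψ = 0.076, H_out = 2.475 kJ/mol
  T = 352.4 K: K = (3.480, 1.275, 0.431), RR gives ψ = 0.518, H_out = 22.798 kJ/mol
  T = 332.6 K: K = (2.915, 1.006, 0.367), RR gives ψ = 0.312, H_out = 13.528 kJ/mol
  T = 322.7 K: K = (2.647, 0.884, 0.336), RR gives ψ = 0.201, H_out = 8.318 kJ/mol
  T = 317.8 K: K = (2.517, 0.826, 0.321), RR gives ψ = 0.141, H_out = 5.523 kJ/mol
  T = 320.2 K: K = (2.580, 0.854, 0.328), RR gives ψ = 0.171, H_out = 6.913 kJ/mol
  T = 321.4 K: K = (2.612, 0.868, 0.332), RR gives ψ = 0.185, H_out = 7.593 kJ/mol
Linear interpolation between T = 321.4 (H_out = 7.593) and T = 322.7 (H_out = 8.318) on hF = 8.039 gives T ≈ 322.2 K, at which ψ = 0.19.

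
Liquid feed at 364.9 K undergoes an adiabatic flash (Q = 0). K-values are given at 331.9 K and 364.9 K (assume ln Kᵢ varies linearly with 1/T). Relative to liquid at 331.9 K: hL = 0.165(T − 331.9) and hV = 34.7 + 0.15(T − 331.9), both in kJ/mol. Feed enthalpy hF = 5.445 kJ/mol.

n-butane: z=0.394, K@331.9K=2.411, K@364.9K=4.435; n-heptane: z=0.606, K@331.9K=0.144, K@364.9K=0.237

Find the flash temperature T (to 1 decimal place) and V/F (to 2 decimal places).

Adiabatic flash: solve Rachford–Rice at each trial T, then check hF = ψ·hV(T) + (1−ψ)·hL(T).
  T = 331.9 K: K = (2.411, 0.144), RR gives ψ = 0.031, H_out = 1.069 kJ/mol
  T = 364.9 K: K = (4.435, 0.237), RR gives ψ = 0.340, H_out = 17.073 kJ/mol
  T = 348.4 K: K = (3.318, 0.187), RR gives ψ = 0.223, H_out = 10.409 kJ/mol
  T = 340.1 K: K = (2.836, 0.164), RR gives ψ = 0.142, H_out = 6.248 kJ/mol
  T = 336.0 K: K = (2.618, 0.154), RR gives ψ = 0.091, H_out = 3.832 kJ/mol
  T = 338.1 K: K = (2.728, 0.159), RR gives ψ = 0.118, H_out = 5.107 kJ/mol
Linear interpolation between T = 338.1 (H_out = 5.107) and T = 340.1 (H_out = 6.248) on hF = 5.445 gives T ≈ 338.7 K, at which ψ = 0.13.

T = 338.7 K, V/F = 0.13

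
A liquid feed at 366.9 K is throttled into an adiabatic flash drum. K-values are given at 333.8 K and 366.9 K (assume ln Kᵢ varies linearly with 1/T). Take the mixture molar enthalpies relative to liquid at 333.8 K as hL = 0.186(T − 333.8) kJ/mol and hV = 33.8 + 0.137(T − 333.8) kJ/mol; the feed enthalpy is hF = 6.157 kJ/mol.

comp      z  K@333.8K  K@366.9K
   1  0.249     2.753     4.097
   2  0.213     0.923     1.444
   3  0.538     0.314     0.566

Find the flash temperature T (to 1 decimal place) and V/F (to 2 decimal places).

T = 340.1 K, V/F = 0.15

Adiabatic flash: solve Rachford–Rice at each trial T, then check hF = ψ·hV(T) + (1−ψ)·hL(T).
  T = 333.8 K: K = (2.753, 0.923, 0.314), RR gives ψ = 0.053, H_out = 1.789 kJ/mol
  T = 366.9 K: K = (4.097, 1.444, 0.566), RR gives ψ = 0.658, H_out = 27.344 kJ/mol
  T = 350.4 K: K = (3.392, 1.168, 0.428), RR gives ψ = 0.312, H_out = 13.393 kJ/mol
  T = 342.1 K: K = (3.064, 1.041, 0.368), RR gives ψ = 0.180, H_out = 7.540 kJ/mol
  T = 338.0 K: K = (2.908, 0.982, 0.341), RR gives ψ = 0.117, H_out = 4.713 kJ/mol
  T = 340.1 K: K = (2.987, 1.012, 0.354), RR gives ψ = 0.149, H_out = 6.161 kJ/mol
Linear interpolation between T = 338.0 (H_out = 4.713) and T = 340.1 (H_out = 6.161) on hF = 6.157 gives T ≈ 340.1 K, at which ψ = 0.15.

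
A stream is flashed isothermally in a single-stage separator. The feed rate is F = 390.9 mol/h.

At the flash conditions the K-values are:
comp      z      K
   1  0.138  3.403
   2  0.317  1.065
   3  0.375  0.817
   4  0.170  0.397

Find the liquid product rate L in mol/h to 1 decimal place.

Let ψ = V/F and solve Σ zᵢ(Kᵢ−1)/(1+ψ(Kᵢ−1)) = 0.
g(0) = ΣzᵢKᵢ − 1 = 0.181 and g(1) = 1 − Σzᵢ/Kᵢ = -0.225, so a root lies in (0, 1).
Newton–Raphson from ψ = 0.5:
  ψ = 0.500: g = -0.0517, g' = -0.308 → ψ = 0.332
  ψ = 0.332: g = 0.0034, g' = -0.359 → ψ = 0.341
  ψ = 0.341: g = 0.0000, g' = -0.354 → ψ = 0.342
Converged at ψ = 0.342.
Then V = ψ·F = 0.3415·390.9 = 133.5 mol/h and L = F − V = 257.4 mol/h.

L = 257.4 mol/h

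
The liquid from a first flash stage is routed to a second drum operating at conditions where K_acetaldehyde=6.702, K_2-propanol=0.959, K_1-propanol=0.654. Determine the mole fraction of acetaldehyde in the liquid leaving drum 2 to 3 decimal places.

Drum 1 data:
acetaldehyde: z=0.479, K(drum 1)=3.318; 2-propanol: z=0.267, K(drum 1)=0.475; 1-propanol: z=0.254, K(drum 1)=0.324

x_acetaldehyde (drum 2) = 0.037

Drum 1:
Rachford–Rice: g(ψ₁) = Σ zᵢ(Kᵢ−1)/(1+ψ₁(Kᵢ−1)) = 0.
g(0) = ΣzᵢKᵢ − 1 = 0.798 and g(1) = 1 − Σzᵢ/Kᵢ = -0.490, so a root lies in (0, 1).
Newton iteration, ψ₁⁰ = 0.35:
  ψ₁ = 0.350: g = 0.2163, g' = -1.094 → ψ₁ = 0.548
  ψ₁ = 0.548: g = 0.0198, g' = -0.937 → ψ₁ = 0.569
Converged at ψ₁ = 0.569.
Drum-1 compositions:
  acetaldehyde: x = 0.207, y = 0.685
  2-propanol: x = 0.381, y = 0.181
  1-propanol: x = 0.413, y = 0.134
Drum-2 feed = drum-1 liquid: z₂ = (0.2066, 0.3807, 0.4127).
Drum 2:
Rachford–Rice: g(ψ₂) = Σ zᵢ(Kᵢ−1)/(1+ψ₂(Kᵢ−1)) = 0.
Feasibility: ΣzᵢKᵢ = 2.020, Σzᵢ/Kᵢ = 1.059 — both > 1, two phases present.
Iterate (Newton) starting at ψ₂ = 0.61:
  ψ₂ = 0.610: g = 0.0660, g' = -0.415 → ψ₂ = 0.769
  ψ₂ = 0.769: g = 0.0080, g' = -0.324 → ψ₂ = 0.794
Converged at ψ₂ = 0.794.
  acetaldehyde: x = 0.037, y = 0.250
  2-propanol: x = 0.394, y = 0.377
  1-propanol: x = 0.569, y = 0.372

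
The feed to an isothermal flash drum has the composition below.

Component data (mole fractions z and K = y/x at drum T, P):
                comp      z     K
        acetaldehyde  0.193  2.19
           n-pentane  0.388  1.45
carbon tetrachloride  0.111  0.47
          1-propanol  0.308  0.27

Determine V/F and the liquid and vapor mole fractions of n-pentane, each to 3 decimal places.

V/F = 0.233, x_n-pentane = 0.351, y_n-pentane = 0.509

Material balance + equilibrium reduce to Σ zᵢ(Kᵢ−1)/(1+V/F(Kᵢ−1)) = 0.
g(0) = ΣzᵢKᵢ − 1 = 0.121 and g(1) = 1 − Σzᵢ/Kᵢ = -0.733, so a root lies in (0, 1).
Iterate (Newton) starting at V/F = 0.31:
  V/F = 0.310: g = -0.0400, g' = -0.525 → V/F = 0.234
  V/F = 0.234: g = -0.0006, g' = -0.511 → V/F = 0.233
Converged at V/F = 0.233.
Compositions from xᵢ = zᵢ/(1+V/F(Kᵢ−1)), yᵢ = Kᵢxᵢ:
  acetaldehyde: x = 0.151, y = 0.331
  n-pentane: x = 0.351, y = 0.509
  carbon tetrachloride: x = 0.127, y = 0.060
  1-propanol: x = 0.371, y = 0.100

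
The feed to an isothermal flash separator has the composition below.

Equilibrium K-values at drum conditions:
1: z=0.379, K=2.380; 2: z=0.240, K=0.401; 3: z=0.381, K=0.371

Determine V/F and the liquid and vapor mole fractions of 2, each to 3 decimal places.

Rachford–Rice: g(V/F) = Σ zᵢ(Kᵢ−1)/(1+V/F(Kᵢ−1)) = 0.
Check two-phase: ΣzᵢKᵢ = 1.140 > 1 and Σzᵢ/Kᵢ = 1.785 > 1, so g(0) = 0.140 > 0 and g(1) = -0.785 < 0.
Iterate (Newton) starting at V/F = 0.6:
  V/F = 0.600: g = -0.3232, g' = -0.815 → V/F = 0.203
  V/F = 0.203: g = -0.0300, g' = -0.750 → V/F = 0.163
  V/F = 0.163: g = 0.0005, g' = -0.774 → V/F = 0.164
Converged at V/F = 0.164.
Compositions from xᵢ = zᵢ/(1+V/F(Kᵢ−1)), yᵢ = Kᵢxᵢ:
  1: x = 0.309, y = 0.736
  2: x = 0.266, y = 0.107
  3: x = 0.425, y = 0.158

V/F = 0.164, x_2 = 0.266, y_2 = 0.107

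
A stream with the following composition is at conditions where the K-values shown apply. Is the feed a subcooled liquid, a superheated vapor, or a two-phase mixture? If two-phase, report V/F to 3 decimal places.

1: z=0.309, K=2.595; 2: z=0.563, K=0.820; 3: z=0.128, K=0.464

two-phase, V/F = 0.724

ΣzᵢKᵢ = 1.323; Σzᵢ/Kᵢ = 1.082.
Both exceed 1, so a two-phase solution exists.
Newton iteration, ψ⁰ = 0.61:
  ψ = 0.610: g = 0.0340, g' = -0.306 → ψ = 0.721
  ψ = 0.721: g = 0.0009, g' = -0.292 → ψ = 0.724
Converged at ψ = 0.724.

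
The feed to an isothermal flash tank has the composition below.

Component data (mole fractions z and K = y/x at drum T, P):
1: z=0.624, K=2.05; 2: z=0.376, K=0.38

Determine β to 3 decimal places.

Binary case is linear: z₁(K₁−1)(1+β(K₂−1)) + z₂(K₂−1)(1+β(K₁−1)) = 0
⇒ β = [z₁(K₁−1)+z₂(K₂−1)] / [−(K₁−1)(K₂−1)] = 0.4221/0.6510 = 0.648

β = 0.648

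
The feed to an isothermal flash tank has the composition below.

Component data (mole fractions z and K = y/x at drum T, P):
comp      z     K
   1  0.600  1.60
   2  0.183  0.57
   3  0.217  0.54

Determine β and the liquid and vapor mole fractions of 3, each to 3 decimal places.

Let β = V/F and solve Σ zᵢ(Kᵢ−1)/(1+β(Kᵢ−1)) = 0.
Check two-phase: ΣzᵢKᵢ = 1.181 > 1 and Σzᵢ/Kᵢ = 1.098 > 1, so g(0) = 0.181 > 0 and g(1) = -0.098 < 0.
Iterate (Newton) starting at β = 0.41:
  β = 0.410: g = 0.0704, g' = -0.259 → β = 0.682
  β = 0.682: g = -0.0013, g' = -0.274 → β = 0.677
Converged at β = 0.677.
Compositions from xᵢ = zᵢ/(1+β(Kᵢ−1)), yᵢ = Kᵢxᵢ:
  1: x = 0.427, y = 0.683
  2: x = 0.258, y = 0.147
  3: x = 0.315, y = 0.170

β = 0.677, x_3 = 0.315, y_3 = 0.170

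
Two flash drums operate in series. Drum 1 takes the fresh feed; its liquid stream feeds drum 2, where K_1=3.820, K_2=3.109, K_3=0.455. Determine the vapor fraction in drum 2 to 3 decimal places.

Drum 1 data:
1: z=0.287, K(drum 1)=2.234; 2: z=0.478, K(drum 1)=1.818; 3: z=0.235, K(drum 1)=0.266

V/F (drum 2) = 0.553

Drum 1:
Let ψ₁ = V/F and solve Σ zᵢ(Kᵢ−1)/(1+ψ₁(Kᵢ−1)) = 0.
Feasibility: ΣzᵢKᵢ = 1.573, Σzᵢ/Kᵢ = 1.275 — both > 1, two phases present.
Iterate (Newton) starting at ψ₁ = 0.69:
  ψ₁ = 0.690: g = 0.0917, g' = -0.778 → ψ₁ = 0.808
  ψ₁ = 0.808: g = -0.0110, g' = -0.990 → ψ₁ = 0.797
Converged at ψ₁ = 0.797.
Drum-1 compositions:
  1: x = 0.145, y = 0.323
  2: x = 0.289, y = 0.526
  3: x = 0.566, y = 0.151
Drum-2 feed = drum-1 liquid: z₂ = (0.1447, 0.2894, 0.5659).
Drum 2:
Let ψ₂ = V/F and solve Σ zᵢ(Kᵢ−1)/(1+ψ₂(Kᵢ−1)) = 0.
Check two-phase: ΣzᵢKᵢ = 1.710 > 1 and Σzᵢ/Kᵢ = 1.375 > 1, so g(0) = 0.710 > 0 and g(1) = -0.375 < 0.
Iterate (Newton) starting at ψ₂ = 0.5:
  ψ₂ = 0.500: g = 0.0425, g' = -0.821 → ψ₂ = 0.552
  ψ₂ = 0.552: g = 0.0007, g' = -0.795 → ψ₂ = 0.553
Converged at ψ₂ = 0.553.
  1: x = 0.057, y = 0.216
  2: x = 0.134, y = 0.415
  3: x = 0.810, y = 0.368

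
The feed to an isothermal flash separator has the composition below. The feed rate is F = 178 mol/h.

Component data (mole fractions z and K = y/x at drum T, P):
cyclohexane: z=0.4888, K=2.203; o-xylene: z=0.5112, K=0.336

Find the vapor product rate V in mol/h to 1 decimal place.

V = 55.4 mol/h

Let β = V/F and solve Σ zᵢ(Kᵢ−1)/(1+β(Kᵢ−1)) = 0.
Check two-phase: ΣzᵢKᵢ = 1.2486 > 1 and Σzᵢ/Kᵢ = 1.7433 > 1, so g(0) = 0.2486 > 0 and g(1) = -0.7433 < 0.
Binary case is linear: z₁(K₁−1)(1+β(K₂−1)) + z₂(K₂−1)(1+β(K₁−1)) = 0
⇒ β = [z₁(K₁−1)+z₂(K₂−1)] / [−(K₁−1)(K₂−1)] = 0.24859/0.79879 = 0.3112
Then V = β·F = 0.3112·178 = 55.4 mol/h and L = F − V = 122.6 mol/h.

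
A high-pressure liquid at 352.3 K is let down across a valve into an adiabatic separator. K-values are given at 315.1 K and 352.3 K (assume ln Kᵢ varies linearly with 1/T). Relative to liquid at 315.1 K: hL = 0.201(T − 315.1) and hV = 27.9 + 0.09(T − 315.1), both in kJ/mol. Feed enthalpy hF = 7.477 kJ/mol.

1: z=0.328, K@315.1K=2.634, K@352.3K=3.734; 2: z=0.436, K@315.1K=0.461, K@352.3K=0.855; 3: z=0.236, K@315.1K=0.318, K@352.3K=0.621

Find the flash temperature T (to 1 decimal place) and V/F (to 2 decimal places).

Adiabatic flash: solve Rachford–Rice at each trial T, then check hF = ψ·hV(T) + (1−ψ)·hL(T).
  T = 315.1 K: K = (2.634, 0.461, 0.318), RR gives ψ = 0.145, H_out = 4.037 kJ/mol
  T = 352.3 K: K = (3.734, 0.855, 0.621), RR gives ψ = 1.000, H_out = 31.248 kJ/mol
  T = 333.7 K: K = (3.167, 0.639, 0.453), RR gives ψ = 0.451, H_out = 15.382 kJ/mol
  T = 324.4 K: K = (2.896, 0.545, 0.381), RR gives ψ = 0.283, H_out = 9.477 kJ/mol
  T = 319.8 K: K = (2.765, 0.502, 0.349), RR gives ψ = 0.213, H_out = 6.767 kJ/mol
  T = 322.1 K: K = (2.830, 0.523, 0.365), RR gives ψ = 0.247, H_out = 8.113 kJ/mol
Linear interpolation between T = 319.8 (H_out = 6.767) and T = 322.1 (H_out = 8.113) on hF = 7.477 gives T ≈ 321.0 K, at which ψ = 0.23.

T = 321.0 K, V/F = 0.23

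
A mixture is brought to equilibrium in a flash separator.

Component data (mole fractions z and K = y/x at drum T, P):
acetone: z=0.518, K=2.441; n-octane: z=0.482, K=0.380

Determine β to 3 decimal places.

Rachford–Rice: g(β) = Σ zᵢ(Kᵢ−1)/(1+β(Kᵢ−1)) = 0.
Check two-phase: ΣzᵢKᵢ = 1.448 > 1 and Σzᵢ/Kᵢ = 1.481 > 1, so g(0) = 0.448 > 0 and g(1) = -0.481 < 0.
Binary case is linear: z₁(K₁−1)(1+β(K₂−1)) + z₂(K₂−1)(1+β(K₁−1)) = 0
⇒ β = [z₁(K₁−1)+z₂(K₂−1)] / [−(K₁−1)(K₂−1)] = 0.4476/0.8934 = 0.501

β = 0.501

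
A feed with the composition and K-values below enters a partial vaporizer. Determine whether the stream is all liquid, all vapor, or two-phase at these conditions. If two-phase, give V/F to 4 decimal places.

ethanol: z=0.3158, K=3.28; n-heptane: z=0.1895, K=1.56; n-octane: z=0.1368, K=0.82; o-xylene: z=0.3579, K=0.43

two-phase, V/F = 0.6767

ΣzᵢKᵢ = 1.5975; Σzᵢ/Kᵢ = 1.2169.
Both exceed 1, so a two-phase solution exists.
Material balance + equilibrium reduce to Σ zᵢ(Kᵢ−1)/(1+ψ(Kᵢ−1)) = 0.
Iterate (Newton) starting at ψ = 0.5:
  ψ = 0.5000: g = 0.10699, g' = -0.6276 → ψ = 0.6705
  ψ = 0.6705: g = 0.00369, g' = -0.5985 → ψ = 0.6767
Converged at ψ = 0.6767.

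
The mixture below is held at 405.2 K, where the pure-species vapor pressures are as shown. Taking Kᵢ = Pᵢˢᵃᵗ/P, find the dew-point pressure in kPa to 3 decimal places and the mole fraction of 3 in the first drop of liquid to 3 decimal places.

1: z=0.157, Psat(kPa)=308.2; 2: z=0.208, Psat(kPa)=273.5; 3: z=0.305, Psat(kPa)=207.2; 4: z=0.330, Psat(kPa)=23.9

Pdew = 60.425 kPa, x_3 = 0.089

At the dew point ψ → 1, so Σzᵢ/Kᵢ = 1 with Kᵢ = Pᵢˢᵃᵗ/P ⇒ 1/P = Σzᵢ/Pᵢˢᵃᵗ.
1/P = 0.157/308.2 + 0.208/273.5 + 0.305/207.2 + 0.330/23.9 = 0.016549 ⇒ P = 60.425 kPa
xᵢ = zᵢP/Pᵢˢᵃᵗ ⇒ x_3 = 0.305·60.425/207.2 = 0.089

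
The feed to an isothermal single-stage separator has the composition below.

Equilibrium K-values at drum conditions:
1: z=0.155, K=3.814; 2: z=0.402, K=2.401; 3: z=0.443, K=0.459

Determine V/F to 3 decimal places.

V/F = 0.767

Material balance + equilibrium reduce to Σ zᵢ(Kᵢ−1)/(1+V/F(Kᵢ−1)) = 0.
Check two-phase: ΣzᵢKᵢ = 1.760 > 1 and Σzᵢ/Kᵢ = 1.173 > 1, so g(0) = 0.760 > 0 and g(1) = -0.173 < 0.
Newton–Raphson from V/F = 0.67:
  V/F = 0.670: g = 0.0658, g' = -0.676 → V/F = 0.767
Converged at V/F = 0.767.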